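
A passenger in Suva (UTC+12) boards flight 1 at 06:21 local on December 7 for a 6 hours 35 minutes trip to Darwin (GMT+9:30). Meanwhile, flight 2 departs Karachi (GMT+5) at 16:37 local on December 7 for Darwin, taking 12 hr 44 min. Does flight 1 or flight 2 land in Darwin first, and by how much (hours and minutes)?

the first, by 23 hours 25 minutes

Flight 1 in UTC: 06:21 − 12:00 = 18:21 on Dec 6.
+6 hours 35 minutes → arrive 00:56 UTC on Dec 7.
Flight 2 in UTC: 16:37 − 5:00 = 11:37 on Dec 7.
+12 hours 44 minutes → arrive 00:21 UTC on Dec 8.
Flight 1 lands earlier by 23 hours 25 minutes.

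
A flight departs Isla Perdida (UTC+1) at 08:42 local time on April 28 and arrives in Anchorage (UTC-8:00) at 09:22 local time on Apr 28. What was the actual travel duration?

9 hours 40 minutes

Departure in UTC: 08:42 − 1:00 = 07:42 on Apr 28.
Arrival in UTC: 09:22 + 8:00 = 17:22 on Apr 28.
Elapsed = 17:22 − 07:42 = 9 hours 40 minutes.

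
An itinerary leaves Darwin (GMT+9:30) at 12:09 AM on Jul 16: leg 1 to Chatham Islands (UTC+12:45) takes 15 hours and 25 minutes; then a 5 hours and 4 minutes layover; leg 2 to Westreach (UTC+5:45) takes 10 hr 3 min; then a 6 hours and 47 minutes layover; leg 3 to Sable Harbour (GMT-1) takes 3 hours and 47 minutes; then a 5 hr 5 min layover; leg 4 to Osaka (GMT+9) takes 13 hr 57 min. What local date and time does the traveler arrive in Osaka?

Convert departure to UTC: 12:09 AM − 9:30 = 2:39 PM UTC on Jul 15.
Add 15 hours and 25 minutes leg 1 → 6:04 AM UTC (Jul 16).
Add 5 hours 4 minutes layover in Chatham Islands → 11:08 AM UTC.
Add 10 hours 3 minutes leg 2 → 9:11 PM UTC.
Add 6 hours and 47 minutes layover in Westreach → 3:58 AM UTC (Jul 17).
Add 3 hours and 47 minutes leg 3 → 7:45 AM UTC.
Add 5 hours 5 minutes layover in Sable Harbour → 12:50 PM UTC.
Add 13 hours 57 minutes leg 4 → 2:47 AM UTC (Jul 18).
Osaka is UTC+9:00, so local arrival = 2:47 AM + 9:00 = 11:47 AM on Jul 18.

11:47 AM on July 18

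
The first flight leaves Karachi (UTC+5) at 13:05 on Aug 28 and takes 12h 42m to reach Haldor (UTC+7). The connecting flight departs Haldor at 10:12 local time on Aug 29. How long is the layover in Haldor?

6 hours 25 minutes

Convert departure to UTC: 13:05 − 5:00 = 08:05 UTC on Aug 28.
Add 12 hours 42 minutes flight time → 20:47 UTC.
Haldor is UTC+7:00, so local arrival = 20:47 + 7:00 = 03:47 on Aug 29.
Layover = 10:12 − 03:47 = 6 hours 25 minutes.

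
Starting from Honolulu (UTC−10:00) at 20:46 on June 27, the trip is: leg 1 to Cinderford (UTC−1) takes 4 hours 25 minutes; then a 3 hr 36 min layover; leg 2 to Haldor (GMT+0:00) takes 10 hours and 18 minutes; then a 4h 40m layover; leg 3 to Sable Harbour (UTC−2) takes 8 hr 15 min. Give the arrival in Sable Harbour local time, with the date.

Convert departure to UTC: 20:46 + 10:00 = 06:46 UTC on Jun 28.
Add 4 hours and 25 minutes leg 1 → 11:11 UTC.
Add 3 hours 36 minutes layover in Cinderford → 14:47 UTC.
Add 10 hours 18 minutes leg 2 → 01:05 UTC (Jun 29).
Add 4 hours 40 minutes layover in Haldor → 05:45 UTC.
Add 8 hours and 15 minutes leg 3 → 14:00 UTC.
Sable Harbour is UTC−2:00, so local arrival = 14:00 − 2:00 = 12:00 on Jun 29.

12:00 on Jun 29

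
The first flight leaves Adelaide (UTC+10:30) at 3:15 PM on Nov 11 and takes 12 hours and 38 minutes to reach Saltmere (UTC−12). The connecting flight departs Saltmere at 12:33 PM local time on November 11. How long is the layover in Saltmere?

Convert departure to UTC: 3:15 PM − 10:30 = 4:45 AM UTC on Nov 11.
Add 12 hours and 38 minutes flight time → 5:23 PM UTC.
Saltmere is UTC−12:00, so local arrival = 5:23 PM − 12:00 = 5:23 AM on Nov 11.
Layover = 12:33 PM − 5:23 AM = 7 hours 10 minutes.

7 hours 10 minutes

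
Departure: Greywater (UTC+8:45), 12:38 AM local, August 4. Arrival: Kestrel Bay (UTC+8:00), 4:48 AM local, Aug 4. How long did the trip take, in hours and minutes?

Kestrel Bay is 0:45 behind Greywater.
Clock-face elapsed time (ignoring zones) is 4 hours 10 minutes.
Actual elapsed = 4 hours 10 minutes + 0:45 = 4 hours 55 minutes.

4 hours 55 minutes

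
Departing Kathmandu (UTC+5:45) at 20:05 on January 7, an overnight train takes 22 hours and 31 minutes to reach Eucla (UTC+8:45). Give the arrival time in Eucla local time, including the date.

Eucla is 3:00 ahead of Kathmandu.
After 22 hours 31 minutes it is 18:36 (Jan 8) in Kathmandu.
Shift by the zone difference: 18:36 + 3:00 = 21:36 on Jan 8 in Eucla.

21:36 on January 8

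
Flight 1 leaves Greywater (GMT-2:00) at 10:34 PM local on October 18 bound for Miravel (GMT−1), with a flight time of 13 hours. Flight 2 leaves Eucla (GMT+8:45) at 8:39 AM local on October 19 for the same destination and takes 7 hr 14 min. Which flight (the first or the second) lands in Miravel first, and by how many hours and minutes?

Flight 1 in UTC: 10:34 PM + 2:00 = 12:34 AM on Oct 19.
+13 hours → arrive 1:34 PM UTC on Oct 19.
Flight 2 in UTC: 8:39 AM − 8:45 = 11:54 PM on Oct 18.
+7 hours 14 minutes → arrive 7:08 AM UTC on Oct 19.
Flight 2 lands earlier by 6 hours 26 minutes.

the second, by 6 hours 26 minutes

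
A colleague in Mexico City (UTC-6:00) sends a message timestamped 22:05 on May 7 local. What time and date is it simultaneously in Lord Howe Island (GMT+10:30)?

14:35 on May 8

Lord Howe Island is 16:30 ahead of Mexico City.
Shift by the zone difference: 22:05 + 16:30 = 14:35 on May 8 in Lord Howe Island.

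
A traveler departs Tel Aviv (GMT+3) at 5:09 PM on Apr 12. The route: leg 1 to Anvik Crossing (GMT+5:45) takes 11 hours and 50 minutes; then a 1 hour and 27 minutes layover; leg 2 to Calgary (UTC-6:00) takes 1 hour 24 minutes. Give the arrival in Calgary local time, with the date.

Convert departure to UTC: 5:09 PM − 3:00 = 2:09 PM UTC on Apr 12.
Add 11 hours 50 minutes leg 1 → 1:59 AM UTC (Apr 13).
Add 1 hour and 27 minutes layover in Anvik Crossing → 3:26 AM UTC.
Add 1 hour and 24 minutes leg 2 → 4:50 AM UTC.
Calgary is UTC−6:00, so local arrival = 4:50 AM − 6:00 = 10:50 PM on Apr 12.

10:50 PM on April 12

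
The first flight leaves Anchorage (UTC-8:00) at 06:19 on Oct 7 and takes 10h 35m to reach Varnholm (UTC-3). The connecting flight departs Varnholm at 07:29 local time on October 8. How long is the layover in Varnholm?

9 hours 35 minutes

Convert departure to UTC: 06:19 + 8:00 = 14:19 UTC on Oct 7.
Add 10 hours 35 minutes flight time → 00:54 UTC (Oct 8).
Varnholm is UTC−3:00, so local arrival = 00:54 − 3:00 = 21:54 on Oct 7.
Layover = 07:29 − 21:54 (+1 day) = 9 hours 35 minutes.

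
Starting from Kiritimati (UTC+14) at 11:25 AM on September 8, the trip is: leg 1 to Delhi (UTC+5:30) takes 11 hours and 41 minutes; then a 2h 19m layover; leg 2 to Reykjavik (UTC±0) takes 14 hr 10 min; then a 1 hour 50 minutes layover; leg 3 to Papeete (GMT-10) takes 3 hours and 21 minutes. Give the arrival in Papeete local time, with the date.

Convert departure to UTC: 11:25 AM − 14:00 = 9:25 PM UTC on Sep 7.
Add 11 hours and 41 minutes leg 1 → 9:06 AM UTC (Sep 8).
Add 2 hours 19 minutes layover in Delhi → 11:25 AM UTC.
Add 14 hours 10 minutes leg 2 → 1:35 AM UTC (Sep 9).
Add 1 hour and 50 minutes layover in Reykjavik → 3:25 AM UTC.
Add 3 hours 21 minutes leg 3 → 6:46 AM UTC.
Papeete is UTC−10:00, so local arrival = 6:46 AM − 10:00 = 8:46 PM on Sep 8.

8:46 PM on September 8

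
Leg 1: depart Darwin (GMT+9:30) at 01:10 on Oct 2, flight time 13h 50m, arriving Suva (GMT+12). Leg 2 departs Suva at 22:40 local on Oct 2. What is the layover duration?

Convert departure to UTC: 01:10 − 9:30 = 15:40 UTC on Oct 1.
Add 13 hours 50 minutes flight time → 05:30 UTC (Oct 2).
Suva is UTC+12:00, so local arrival = 05:30 + 12:00 = 17:30 on Oct 2.
Layover = 22:40 − 17:30 = 5 hours 10 minutes.

5 hours 10 minutes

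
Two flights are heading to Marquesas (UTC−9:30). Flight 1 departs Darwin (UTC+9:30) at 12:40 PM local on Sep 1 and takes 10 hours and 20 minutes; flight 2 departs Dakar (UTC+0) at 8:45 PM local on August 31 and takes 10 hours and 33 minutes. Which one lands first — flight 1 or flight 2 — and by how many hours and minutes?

the second, by 6 hours 12 minutes

Flight 1 in UTC: 12:40 PM − 9:30 = 3:10 AM on Sep 1.
+10 hours 20 minutes → arrive 1:30 PM UTC on Sep 1.
Flight 2 departs at 8:45 PM UTC (Aug 31).
+10 hours 33 minutes → arrive 7:18 AM UTC on Sep 1.
Flight 2 lands earlier by 6 hours 12 minutes.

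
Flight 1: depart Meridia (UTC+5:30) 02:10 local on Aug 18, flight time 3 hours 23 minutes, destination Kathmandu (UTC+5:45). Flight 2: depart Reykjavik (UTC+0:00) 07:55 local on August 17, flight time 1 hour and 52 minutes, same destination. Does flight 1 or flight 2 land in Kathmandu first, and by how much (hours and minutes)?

Flight 1 in UTC: 02:10 − 5:30 = 20:40 on Aug 17.
+3 hours 23 minutes → arrive 00:03 UTC on Aug 18.
Flight 2 departs at 07:55 UTC (Aug 17).
+1 hour and 52 minutes → arrive 09:47 UTC on Aug 17.
Flight 2 lands earlier by 14 hours 16 minutes.

the second, by 14 hours 16 minutes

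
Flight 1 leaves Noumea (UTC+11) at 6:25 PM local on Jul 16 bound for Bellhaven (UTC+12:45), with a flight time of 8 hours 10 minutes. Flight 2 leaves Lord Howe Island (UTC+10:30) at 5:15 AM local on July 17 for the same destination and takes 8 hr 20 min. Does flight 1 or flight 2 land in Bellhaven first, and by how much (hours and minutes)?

the first, by 11 hours 30 minutes

Flight 1 in UTC: 6:25 PM − 11:00 = 7:25 AM on Jul 16.
+8 hours and 10 minutes → arrive 3:35 PM UTC on Jul 16.
Flight 2 in UTC: 5:15 AM − 10:30 = 6:45 PM on Jul 16.
+8 hours 20 minutes → arrive 3:05 AM UTC on Jul 17.
Flight 1 lands earlier by 11 hours 30 minutes.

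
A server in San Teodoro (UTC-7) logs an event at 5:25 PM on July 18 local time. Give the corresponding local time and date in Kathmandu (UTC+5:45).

6:10 AM on Jul 19

In UTC: 5:25 PM + 7:00 = 12:25 AM on Jul 19.
Kathmandu is UTC+5:45: 12:25 AM + 5:45 = 6:10 AM on Jul 19.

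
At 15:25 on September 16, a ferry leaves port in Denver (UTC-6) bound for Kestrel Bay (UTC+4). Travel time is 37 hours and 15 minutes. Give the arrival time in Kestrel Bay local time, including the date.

14:40 on September 18

Convert departure to UTC: 15:25 + 6:00 = 21:25 UTC on Sep 16.
Add 37 hours 15 minutes travel time → 10:40 UTC (Sep 18).
Kestrel Bay is UTC+4:00, so local arrival = 10:40 + 4:00 = 14:40 on Sep 18.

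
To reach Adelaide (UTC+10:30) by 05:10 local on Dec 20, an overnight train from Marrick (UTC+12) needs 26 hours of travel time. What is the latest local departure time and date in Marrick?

04:40 on December 19

Target arrival in UTC: 05:10 − 10:30 = 18:40 on Dec 19.
Subtract 26 hours → departure 16:40 UTC on Dec 18.
Marrick is UTC+12:00: 16:40 + 12:00 = 04:40 on Dec 19.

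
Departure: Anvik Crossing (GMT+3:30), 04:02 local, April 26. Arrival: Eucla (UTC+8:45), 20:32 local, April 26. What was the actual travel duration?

11 hours 15 minutes

Departure in UTC: 04:02 − 3:30 = 00:32 on Apr 26.
Arrival in UTC: 20:32 − 8:45 = 11:47 on Apr 26.
Elapsed = 11:47 − 00:32 = 11 hours 15 minutes.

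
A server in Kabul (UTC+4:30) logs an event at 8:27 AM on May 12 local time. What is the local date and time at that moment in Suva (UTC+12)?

Suva is 7:30 ahead of Kabul.
Shift by the zone difference: 8:27 AM + 7:30 = 3:57 PM on May 12 in Suva.

3:57 PM on May 12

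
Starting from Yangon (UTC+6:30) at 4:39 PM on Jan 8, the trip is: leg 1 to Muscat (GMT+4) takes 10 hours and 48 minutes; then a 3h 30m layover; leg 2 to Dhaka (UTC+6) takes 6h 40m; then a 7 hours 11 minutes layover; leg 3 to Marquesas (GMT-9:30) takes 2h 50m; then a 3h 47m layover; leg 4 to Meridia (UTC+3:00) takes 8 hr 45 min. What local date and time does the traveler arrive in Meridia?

8:40 AM on Jan 10

Convert departure to UTC: 4:39 PM − 6:30 = 10:09 AM UTC on Jan 8.
Add 10 hours 48 minutes leg 1 → 8:57 PM UTC.
Add 3 hours 30 minutes layover in Muscat → 12:27 AM UTC (Jan 9).
Add 6 hours 40 minutes leg 2 → 7:07 AM UTC.
Add 7 hours 11 minutes layover in Dhaka → 2:18 PM UTC.
Add 2 hours and 50 minutes leg 3 → 5:08 PM UTC.
Add 3 hours 47 minutes layover in Marquesas → 8:55 PM UTC.
Add 8 hours and 45 minutes leg 4 → 5:40 AM UTC (Jan 10).
Meridia is UTC+3:00, so local arrival = 5:40 AM + 3:00 = 8:40 AM on Jan 10.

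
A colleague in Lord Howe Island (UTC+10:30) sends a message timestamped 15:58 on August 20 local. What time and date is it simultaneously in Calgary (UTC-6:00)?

23:28 on August 19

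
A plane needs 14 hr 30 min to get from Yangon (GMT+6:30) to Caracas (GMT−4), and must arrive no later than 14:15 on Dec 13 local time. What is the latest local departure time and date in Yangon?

10:15 on December 13

Target arrival in UTC: 14:15 + 4:00 = 18:15 on Dec 13.
Subtract 14 hours 30 minutes → departure 03:45 UTC on Dec 13.
Yangon is UTC+6:30: 03:45 + 6:30 = 10:15 on Dec 13.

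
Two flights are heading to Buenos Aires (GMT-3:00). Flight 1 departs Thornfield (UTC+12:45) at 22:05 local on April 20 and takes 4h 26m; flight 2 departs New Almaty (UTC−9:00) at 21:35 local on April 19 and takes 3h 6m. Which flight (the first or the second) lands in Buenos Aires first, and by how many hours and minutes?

Flight 1 in UTC: 22:05 − 12:45 = 09:20 on Apr 20.
+4 hours and 26 minutes → arrive 13:46 UTC on Apr 20.
Flight 2 in UTC: 21:35 + 9:00 = 06:35 on Apr 20.
+3 hours 6 minutes → arrive 09:41 UTC on Apr 20.
Flight 2 lands earlier by 4 hours 5 minutes.

the second, by 4 hours 5 minutes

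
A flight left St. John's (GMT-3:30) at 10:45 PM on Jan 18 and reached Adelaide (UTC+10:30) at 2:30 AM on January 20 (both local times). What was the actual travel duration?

Adelaide is 14:00 ahead of St. John's.
Clock-face elapsed time (ignoring zones) is 27 hours 45 minutes.
Actual elapsed = 27 hours 45 minutes − 14:00 = 13 hours 45 minutes.

13 hours 45 minutes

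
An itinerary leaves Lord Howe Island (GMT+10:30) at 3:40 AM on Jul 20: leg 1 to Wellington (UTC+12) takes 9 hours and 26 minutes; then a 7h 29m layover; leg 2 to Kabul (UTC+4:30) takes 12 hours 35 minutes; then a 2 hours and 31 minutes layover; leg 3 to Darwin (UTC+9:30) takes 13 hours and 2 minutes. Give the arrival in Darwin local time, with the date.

Convert departure to UTC: 3:40 AM − 10:30 = 5:10 PM UTC on Jul 19.
Add 9 hours 26 minutes leg 1 → 2:36 AM UTC (Jul 20).
Add 7 hours 29 minutes layover in Wellington → 10:05 AM UTC.
Add 12 hours and 35 minutes leg 2 → 10:40 PM UTC.
Add 2 hours and 31 minutes layover in Kabul → 1:11 AM UTC (Jul 21).
Add 13 hours 2 minutes leg 3 → 2:13 PM UTC.
Darwin is UTC+9:30, so local arrival = 2:13 PM + 9:30 = 11:43 PM on Jul 21.

11:43 PM on July 21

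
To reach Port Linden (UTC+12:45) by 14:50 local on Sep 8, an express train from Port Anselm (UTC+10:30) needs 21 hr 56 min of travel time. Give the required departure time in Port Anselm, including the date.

Target arrival in UTC: 14:50 − 12:45 = 02:05 on Sep 8.
Subtract 21 hours and 56 minutes → departure 04:09 UTC on Sep 7.
Port Anselm is UTC+10:30: 04:09 + 10:30 = 14:39 on Sep 7.

14:39 on September 7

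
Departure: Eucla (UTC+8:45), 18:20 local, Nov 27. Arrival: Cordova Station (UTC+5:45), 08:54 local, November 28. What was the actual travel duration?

17 hours 34 minutes

Departure in UTC: 18:20 − 8:45 = 09:35 on Nov 27.
Arrival in UTC: 08:54 − 5:45 = 03:09 on Nov 28.
Elapsed = 03:09 − 09:35 (+1 day) = 17 hours 34 minutes.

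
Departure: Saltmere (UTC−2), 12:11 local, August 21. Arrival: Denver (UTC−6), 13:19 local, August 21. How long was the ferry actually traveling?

Departure in UTC: 12:11 + 2:00 = 14:11 on Aug 21.
Arrival in UTC: 13:19 + 6:00 = 19:19 on Aug 21.
Elapsed = 19:19 − 14:11 = 5 hours 8 minutes.

5 hours 8 minutes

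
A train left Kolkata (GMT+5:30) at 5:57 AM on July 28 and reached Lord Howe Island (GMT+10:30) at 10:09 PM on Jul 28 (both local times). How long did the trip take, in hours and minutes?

Departure in UTC: 5:57 AM − 5:30 = 12:27 AM on Jul 28.
Arrival in UTC: 10:09 PM − 10:30 = 11:39 AM on Jul 28.
Elapsed = 11:39 AM − 12:27 AM = 11 hours 12 minutes.

11 hours 12 minutes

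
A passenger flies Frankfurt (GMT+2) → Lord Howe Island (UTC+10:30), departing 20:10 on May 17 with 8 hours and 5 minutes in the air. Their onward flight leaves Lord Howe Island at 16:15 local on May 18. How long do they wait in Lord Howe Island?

3 hours 30 minutes

Convert departure to UTC: 20:10 − 2:00 = 18:10 UTC on May 17.
Add 8 hours and 5 minutes flight time → 02:15 UTC (May 18).
Lord Howe Island is UTC+10:30, so local arrival = 02:15 + 10:30 = 12:45 on May 18.
Layover = 16:15 − 12:45 = 3 hours 30 minutes.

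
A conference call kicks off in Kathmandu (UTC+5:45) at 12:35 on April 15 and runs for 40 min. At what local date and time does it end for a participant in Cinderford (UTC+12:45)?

Cinderford is 7:00 ahead of Kathmandu.
After 40 minutes it is 13:15 in Kathmandu.
Shift by the zone difference: 13:15 + 7:00 = 20:15 on Apr 15 in Cinderford.

20:15 on April 15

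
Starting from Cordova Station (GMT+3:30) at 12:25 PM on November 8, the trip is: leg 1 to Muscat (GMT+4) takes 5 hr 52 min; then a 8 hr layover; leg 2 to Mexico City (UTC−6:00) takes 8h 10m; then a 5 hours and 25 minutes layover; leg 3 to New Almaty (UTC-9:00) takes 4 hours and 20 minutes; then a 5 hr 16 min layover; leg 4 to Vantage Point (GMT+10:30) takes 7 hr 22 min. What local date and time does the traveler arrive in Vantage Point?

3:50 PM on November 10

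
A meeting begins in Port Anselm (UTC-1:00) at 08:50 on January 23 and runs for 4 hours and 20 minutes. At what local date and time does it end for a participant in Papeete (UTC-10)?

04:10 on January 23

Convert start to UTC: 08:50 + 1:00 = 09:50 UTC on Jan 23.
Add 4 hours and 20 minutes duration → 14:10 UTC.
Papeete is UTC−10:00, so local end time = 14:10 − 10:00 = 04:10 on Jan 23.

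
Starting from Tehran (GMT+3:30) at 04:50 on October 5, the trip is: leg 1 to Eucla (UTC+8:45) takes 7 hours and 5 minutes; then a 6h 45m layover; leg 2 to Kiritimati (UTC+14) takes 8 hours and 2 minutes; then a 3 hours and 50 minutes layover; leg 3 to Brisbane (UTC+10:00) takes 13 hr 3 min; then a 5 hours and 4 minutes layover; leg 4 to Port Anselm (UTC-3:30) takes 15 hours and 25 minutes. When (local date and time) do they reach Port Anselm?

Convert departure to UTC: 04:50 − 3:30 = 01:20 UTC on Oct 5.
Add 7 hours and 5 minutes leg 1 → 08:25 UTC.
Add 6 hours 45 minutes layover in Eucla → 15:10 UTC.
Add 8 hours and 2 minutes leg 2 → 23:12 UTC.
Add 3 hours and 50 minutes layover in Kiritimati → 03:02 UTC (Oct 6).
Add 13 hours and 3 minutes leg 3 → 16:05 UTC.
Add 5 hours and 4 minutes layover in Brisbane → 21:09 UTC.
Add 15 hours 25 minutes leg 4 → 12:34 UTC (Oct 7).
Port Anselm is UTC−3:30, so local arrival = 12:34 − 3:30 = 09:04 on Oct 7.

09:04 on October 7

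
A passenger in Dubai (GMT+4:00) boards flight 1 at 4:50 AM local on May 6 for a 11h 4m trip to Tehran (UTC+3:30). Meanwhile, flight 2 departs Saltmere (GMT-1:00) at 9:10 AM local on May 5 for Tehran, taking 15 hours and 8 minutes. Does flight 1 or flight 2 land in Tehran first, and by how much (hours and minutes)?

Flight 1 in UTC: 4:50 AM − 4:00 = 12:50 AM on May 6.
+11 hours and 4 minutes → arrive 11:54 AM UTC on May 6.
Flight 2 in UTC: 9:10 AM + 1:00 = 10:10 AM on May 5.
+15 hours and 8 minutes → arrive 1:18 AM UTC on May 6.
Flight 2 lands earlier by 10 hours 36 minutes.

the second, by 10 hours 36 minutes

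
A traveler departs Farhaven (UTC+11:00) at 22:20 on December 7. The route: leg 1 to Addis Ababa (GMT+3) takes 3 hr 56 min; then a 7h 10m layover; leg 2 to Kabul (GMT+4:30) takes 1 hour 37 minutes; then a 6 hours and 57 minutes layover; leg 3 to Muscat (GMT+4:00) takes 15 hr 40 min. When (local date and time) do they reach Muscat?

02:40 on December 9

Convert departure to UTC: 22:20 − 11:00 = 11:20 UTC on Dec 7.
Add 3 hours 56 minutes leg 1 → 15:16 UTC.
Add 7 hours 10 minutes layover in Addis Ababa → 22:26 UTC.
Add 1 hour and 37 minutes leg 2 → 00:03 UTC (Dec 8).
Add 6 hours 57 minutes layover in Kabul → 07:00 UTC.
Add 15 hours and 40 minutes leg 3 → 22:40 UTC.
Muscat is UTC+4:00, so local arrival = 22:40 + 4:00 = 02:40 on Dec 9.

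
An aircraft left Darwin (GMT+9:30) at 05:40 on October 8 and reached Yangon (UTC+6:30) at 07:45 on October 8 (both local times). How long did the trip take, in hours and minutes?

Departure in UTC: 05:40 − 9:30 = 20:10 on Oct 7.
Arrival in UTC: 07:45 − 6:30 = 01:15 on Oct 8.
Elapsed = 01:15 − 20:10 (+1 day) = 5 hours 5 minutes.

5 hours 5 minutes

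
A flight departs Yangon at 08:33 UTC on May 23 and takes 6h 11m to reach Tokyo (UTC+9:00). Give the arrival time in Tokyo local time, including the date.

Departure is given in UTC: 08:33 on May 23.
Add 6 hours and 11 minutes → 14:44 UTC.
Tokyo is UTC+9:00: 14:44 + 9:00 = 23:44 on May 23.

23:44 on May 23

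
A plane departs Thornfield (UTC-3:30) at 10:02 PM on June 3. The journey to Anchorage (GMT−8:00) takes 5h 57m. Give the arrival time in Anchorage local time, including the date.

Convert departure to UTC: 10:02 PM + 3:30 = 1:32 AM UTC on Jun 4.
Add 5 hours and 57 minutes travel time → 7:29 AM UTC.
Anchorage is UTC−8:00, so local arrival = 7:29 AM − 8:00 = 11:29 PM on Jun 3.

11:29 PM on Jun 3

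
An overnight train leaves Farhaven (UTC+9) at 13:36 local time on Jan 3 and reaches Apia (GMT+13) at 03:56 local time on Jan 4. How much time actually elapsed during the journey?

Apia is 4:00 ahead of Farhaven.
Clock-face elapsed time (ignoring zones) is 14 hours 20 minutes.
Actual elapsed = 14 hours 20 minutes − 4:00 = 10 hours 20 minutes.

10 hours 20 minutes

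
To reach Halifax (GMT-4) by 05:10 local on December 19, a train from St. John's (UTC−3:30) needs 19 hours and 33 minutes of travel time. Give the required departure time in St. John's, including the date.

10:07 on Dec 18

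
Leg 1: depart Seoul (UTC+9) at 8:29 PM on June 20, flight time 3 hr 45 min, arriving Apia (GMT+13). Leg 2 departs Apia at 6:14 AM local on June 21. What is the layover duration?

2 hours

Convert departure to UTC: 8:29 PM − 9:00 = 11:29 AM UTC on Jun 20.
Add 3 hours 45 minutes flight time → 3:14 PM UTC.
Apia is UTC+13:00, so local arrival = 3:14 PM + 13:00 = 4:14 AM on Jun 21.
Layover = 6:14 AM − 4:14 AM = 2 hours.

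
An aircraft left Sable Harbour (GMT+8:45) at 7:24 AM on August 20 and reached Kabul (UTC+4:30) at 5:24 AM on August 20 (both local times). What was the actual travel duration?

2 hours 15 minutes

Departure in UTC: 7:24 AM − 8:45 = 10:39 PM on Aug 19.
Arrival in UTC: 5:24 AM − 4:30 = 12:54 AM on Aug 20.
Elapsed = 12:54 AM − 10:39 PM (+1 day) = 2 hours 15 minutes.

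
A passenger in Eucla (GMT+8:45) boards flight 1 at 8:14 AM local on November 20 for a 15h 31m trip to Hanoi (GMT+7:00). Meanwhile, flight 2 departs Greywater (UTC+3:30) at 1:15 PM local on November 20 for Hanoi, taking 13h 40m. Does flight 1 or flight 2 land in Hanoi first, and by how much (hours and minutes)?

Flight 1 in UTC: 8:14 AM − 8:45 = 11:29 PM on Nov 19.
+15 hours and 31 minutes → arrive 3:00 PM UTC on Nov 20.
Flight 2 in UTC: 1:15 PM − 3:30 = 9:45 AM on Nov 20.
+13 hours 40 minutes → arrive 11:25 PM UTC on Nov 20.
Flight 1 lands earlier by 8 hours 25 minutes.

the first, by 8 hours 25 minutes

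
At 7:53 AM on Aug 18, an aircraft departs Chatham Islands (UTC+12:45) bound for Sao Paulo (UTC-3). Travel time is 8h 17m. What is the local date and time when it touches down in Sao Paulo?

12:25 AM on August 18

Sao Paulo is 15:45 behind Chatham Islands.
After 8 hours and 17 minutes it is 4:10 PM in Chatham Islands.
Shift by the zone difference: 4:10 PM − 15:45 = 12:25 AM on Aug 18 in Sao Paulo.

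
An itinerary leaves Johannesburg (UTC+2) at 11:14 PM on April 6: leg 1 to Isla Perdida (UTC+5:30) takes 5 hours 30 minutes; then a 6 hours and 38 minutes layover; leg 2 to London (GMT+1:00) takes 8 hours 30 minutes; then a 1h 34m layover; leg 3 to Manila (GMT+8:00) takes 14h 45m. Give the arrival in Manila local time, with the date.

Convert departure to UTC: 11:14 PM − 2:00 = 9:14 PM UTC on Apr 6.
Add 5 hours and 30 minutes leg 1 → 2:44 AM UTC (Apr 7).
Add 6 hours and 38 minutes layover in Isla Perdida → 9:22 AM UTC.
Add 8 hours 30 minutes leg 2 → 5:52 PM UTC.
Add 1 hour and 34 minutes layover in London → 7:26 PM UTC.
Add 14 hours 45 minutes leg 3 → 10:11 AM UTC (Apr 8).
Manila is UTC+8:00, so local arrival = 10:11 AM + 8:00 = 6:11 PM on Apr 8.

6:11 PM on Apr 8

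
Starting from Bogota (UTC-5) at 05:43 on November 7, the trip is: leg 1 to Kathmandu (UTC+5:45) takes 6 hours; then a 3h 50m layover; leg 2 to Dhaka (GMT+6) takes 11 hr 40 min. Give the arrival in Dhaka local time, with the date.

Convert departure to UTC: 05:43 + 5:00 = 10:43 UTC on Nov 7.
Add 6 hours leg 1 → 16:43 UTC.
Add 3 hours and 50 minutes layover in Kathmandu → 20:33 UTC.
Add 11 hours and 40 minutes leg 2 → 08:13 UTC (Nov 8).
Dhaka is UTC+6:00, so local arrival = 08:13 + 6:00 = 14:13 on Nov 8.

14:13 on Nov 8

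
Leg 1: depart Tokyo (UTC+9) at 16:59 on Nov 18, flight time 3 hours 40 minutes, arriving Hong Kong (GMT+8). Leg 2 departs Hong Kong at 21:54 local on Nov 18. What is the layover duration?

Convert departure to UTC: 16:59 − 9:00 = 07:59 UTC on Nov 18.
Add 3 hours 40 minutes flight time → 11:39 UTC.
Hong Kong is UTC+8:00, so local arrival = 11:39 + 8:00 = 19:39 on Nov 18.
Layover = 21:54 − 19:39 = 2 hours 15 minutes.

2 hours 15 minutes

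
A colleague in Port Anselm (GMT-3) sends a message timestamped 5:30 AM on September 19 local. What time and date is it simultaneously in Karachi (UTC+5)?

In UTC: 5:30 AM + 3:00 = 8:30 AM on Sep 19.
Karachi is UTC+5:00: 8:30 AM + 5:00 = 1:30 PM on Sep 19.

1:30 PM on Sep 19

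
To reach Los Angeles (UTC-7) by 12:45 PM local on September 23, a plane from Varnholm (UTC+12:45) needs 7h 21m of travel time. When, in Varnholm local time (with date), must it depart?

Target arrival in UTC: 12:45 PM + 7:00 = 7:45 PM on Sep 23.
Subtract 7 hours and 21 minutes → departure 12:24 PM UTC on Sep 23.
Varnholm is UTC+12:45: 12:24 PM + 12:45 = 1:09 AM on Sep 24.

1:09 AM on Sep 24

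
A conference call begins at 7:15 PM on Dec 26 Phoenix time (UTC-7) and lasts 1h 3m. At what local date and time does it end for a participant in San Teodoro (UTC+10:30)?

1:48 PM on December 27

Convert start to UTC: 7:15 PM + 7:00 = 2:15 AM UTC on Dec 27.
Add 1 hour 3 minutes duration → 3:18 AM UTC.
San Teodoro is UTC+10:30, so local end time = 3:18 AM + 10:30 = 1:48 PM on Dec 27.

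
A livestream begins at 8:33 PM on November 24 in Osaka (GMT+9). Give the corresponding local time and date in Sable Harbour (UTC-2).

9:33 AM on Nov 24

Sable Harbour is 11:00 behind Osaka.
Shift by the zone difference: 8:33 PM − 11:00 = 9:33 AM on Nov 24 in Sable Harbour.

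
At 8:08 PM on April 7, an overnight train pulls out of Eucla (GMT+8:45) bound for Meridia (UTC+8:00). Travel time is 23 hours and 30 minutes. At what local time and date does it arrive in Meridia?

Convert departure to UTC: 8:08 PM − 8:45 = 11:23 AM UTC on Apr 7.
Add 23 hours and 30 minutes travel time → 10:53 AM UTC (Apr 8).
Meridia is UTC+8:00, so local arrival = 10:53 AM + 8:00 = 6:53 PM on Apr 8.

6:53 PM on April 8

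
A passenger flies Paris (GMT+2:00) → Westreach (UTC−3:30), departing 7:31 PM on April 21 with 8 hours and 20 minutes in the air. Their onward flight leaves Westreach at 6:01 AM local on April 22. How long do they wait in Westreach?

7 hours 40 minutes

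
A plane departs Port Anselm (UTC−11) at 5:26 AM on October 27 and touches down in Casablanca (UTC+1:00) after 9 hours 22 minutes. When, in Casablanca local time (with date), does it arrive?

Convert departure to UTC: 5:26 AM + 11:00 = 4:26 PM UTC on Oct 27.
Add 9 hours 22 minutes travel time → 1:48 AM UTC (Oct 28).
Casablanca is UTC+1:00, so local arrival = 1:48 AM + 1:00 = 2:48 AM on Oct 28.

2:48 AM on October 28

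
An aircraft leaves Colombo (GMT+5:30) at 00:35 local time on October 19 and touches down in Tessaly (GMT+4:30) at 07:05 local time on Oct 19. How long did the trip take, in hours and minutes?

7 hours 30 minutes

Departure in UTC: 00:35 − 5:30 = 19:05 on Oct 18.
Arrival in UTC: 07:05 − 4:30 = 02:35 on Oct 19.
Elapsed = 02:35 − 19:05 (+1 day) = 7 hours 30 minutes.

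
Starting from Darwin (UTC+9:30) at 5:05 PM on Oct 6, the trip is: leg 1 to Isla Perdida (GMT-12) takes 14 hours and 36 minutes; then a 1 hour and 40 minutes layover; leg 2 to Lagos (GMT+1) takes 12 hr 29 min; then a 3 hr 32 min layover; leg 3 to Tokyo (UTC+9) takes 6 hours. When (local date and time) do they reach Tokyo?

Convert departure to UTC: 5:05 PM − 9:30 = 7:35 AM UTC on Oct 6.
Add 14 hours 36 minutes leg 1 → 10:11 PM UTC.
Add 1 hour 40 minutes layover in Isla Perdida → 11:51 PM UTC.
Add 12 hours 29 minutes leg 2 → 12:20 PM UTC (Oct 7).
Add 3 hours and 32 minutes layover in Lagos → 3:52 PM UTC.
Add 6 hours leg 3 → 9:52 PM UTC.
Tokyo is UTC+9:00, so local arrival = 9:52 PM + 9:00 = 6:52 AM on Oct 8.

6:52 AM on October 8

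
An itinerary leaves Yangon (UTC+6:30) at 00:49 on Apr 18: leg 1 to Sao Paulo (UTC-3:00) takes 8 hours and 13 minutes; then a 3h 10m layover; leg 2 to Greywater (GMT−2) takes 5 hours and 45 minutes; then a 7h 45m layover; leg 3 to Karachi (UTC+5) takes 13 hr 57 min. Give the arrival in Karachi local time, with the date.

14:09 on April 19

Convert departure to UTC: 00:49 − 6:30 = 18:19 UTC on Apr 17.
Add 8 hours and 13 minutes leg 1 → 02:32 UTC (Apr 18).
Add 3 hours 10 minutes layover in Sao Paulo → 05:42 UTC.
Add 5 hours and 45 minutes leg 2 → 11:27 UTC.
Add 7 hours 45 minutes layover in Greywater → 19:12 UTC.
Add 13 hours and 57 minutes leg 3 → 09:09 UTC (Apr 19).
Karachi is UTC+5:00, so local arrival = 09:09 + 5:00 = 14:09 on Apr 19.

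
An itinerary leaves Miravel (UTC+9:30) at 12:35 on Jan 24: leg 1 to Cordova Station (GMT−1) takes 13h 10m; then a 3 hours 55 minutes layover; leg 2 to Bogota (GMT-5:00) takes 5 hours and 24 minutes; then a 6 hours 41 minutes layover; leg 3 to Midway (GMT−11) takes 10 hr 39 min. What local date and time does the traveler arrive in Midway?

Convert departure to UTC: 12:35 − 9:30 = 03:05 UTC on Jan 24.
Add 13 hours 10 minutes leg 1 → 16:15 UTC.
Add 3 hours and 55 minutes layover in Cordova Station → 20:10 UTC.
Add 5 hours 24 minutes leg 2 → 01:34 UTC (Jan 25).
Add 6 hours 41 minutes layover in Bogota → 08:15 UTC.
Add 10 hours and 39 minutes leg 3 → 18:54 UTC.
Midway is UTC−11:00, so local arrival = 18:54 − 11:00 = 07:54 on Jan 25.

07:54 on January 25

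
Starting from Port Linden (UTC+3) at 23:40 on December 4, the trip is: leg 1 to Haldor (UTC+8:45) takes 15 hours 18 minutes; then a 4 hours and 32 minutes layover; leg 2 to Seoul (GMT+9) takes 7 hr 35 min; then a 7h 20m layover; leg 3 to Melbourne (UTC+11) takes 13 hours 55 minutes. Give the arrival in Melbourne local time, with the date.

08:20 on December 7

Convert departure to UTC: 23:40 − 3:00 = 20:40 UTC on Dec 4.
Add 15 hours 18 minutes leg 1 → 11:58 UTC (Dec 5).
Add 4 hours 32 minutes layover in Haldor → 16:30 UTC.
Add 7 hours and 35 minutes leg 2 → 00:05 UTC (Dec 6).
Add 7 hours and 20 minutes layover in Seoul → 07:25 UTC.
Add 13 hours and 55 minutes leg 3 → 21:20 UTC.
Melbourne is UTC+11:00, so local arrival = 21:20 + 11:00 = 08:20 on Dec 7.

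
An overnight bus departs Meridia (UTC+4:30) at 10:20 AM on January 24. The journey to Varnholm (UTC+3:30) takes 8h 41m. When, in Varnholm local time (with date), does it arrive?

Varnholm is 1:00 behind Meridia.
After 8 hours and 41 minutes it is 7:01 PM in Meridia.
Shift by the zone difference: 7:01 PM − 1:00 = 6:01 PM on Jan 24 in Varnholm.

6:01 PM on Jan 24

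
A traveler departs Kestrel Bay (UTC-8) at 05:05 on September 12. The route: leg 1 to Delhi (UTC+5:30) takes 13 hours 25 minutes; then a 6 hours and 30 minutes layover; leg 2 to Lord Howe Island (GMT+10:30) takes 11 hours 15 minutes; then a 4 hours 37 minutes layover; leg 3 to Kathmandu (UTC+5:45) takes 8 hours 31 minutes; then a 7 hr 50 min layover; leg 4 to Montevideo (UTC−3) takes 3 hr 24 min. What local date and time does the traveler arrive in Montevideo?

Convert departure to UTC: 05:05 + 8:00 = 13:05 UTC on Sep 12.
Add 13 hours and 25 minutes leg 1 → 02:30 UTC (Sep 13).
Add 6 hours and 30 minutes layover in Delhi → 09:00 UTC.
Add 11 hours 15 minutes leg 2 → 20:15 UTC.
Add 4 hours 37 minutes layover in Lord Howe Island → 00:52 UTC (Sep 14).
Add 8 hours 31 minutes leg 3 → 09:23 UTC.
Add 7 hours 50 minutes layover in Kathmandu → 17:13 UTC.
Add 3 hours 24 minutes leg 4 → 20:37 UTC.
Montevideo is UTC−3:00, so local arrival = 20:37 − 3:00 = 17:37 on Sep 14.

17:37 on September 14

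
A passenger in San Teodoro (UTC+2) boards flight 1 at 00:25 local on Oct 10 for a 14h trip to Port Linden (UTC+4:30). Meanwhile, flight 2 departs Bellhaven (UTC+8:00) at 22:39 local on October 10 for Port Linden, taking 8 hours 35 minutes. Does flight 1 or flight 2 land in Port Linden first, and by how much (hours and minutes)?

Flight 1 in UTC: 00:25 − 2:00 = 22:25 on Oct 9.
+14 hours → arrive 12:25 UTC on Oct 10.
Flight 2 in UTC: 22:39 − 8:00 = 14:39 on Oct 10.
+8 hours and 35 minutes → arrive 23:14 UTC on Oct 10.
Flight 1 lands earlier by 10 hours 49 minutes.

the first, by 10 hours 49 minutes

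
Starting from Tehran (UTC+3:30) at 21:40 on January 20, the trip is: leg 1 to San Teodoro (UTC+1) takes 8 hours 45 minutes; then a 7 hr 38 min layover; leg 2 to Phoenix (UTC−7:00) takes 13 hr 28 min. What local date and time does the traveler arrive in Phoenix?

Convert departure to UTC: 21:40 − 3:30 = 18:10 UTC on Jan 20.
Add 8 hours 45 minutes leg 1 → 02:55 UTC (Jan 21).
Add 7 hours 38 minutes layover in San Teodoro → 10:33 UTC.
Add 13 hours 28 minutes leg 2 → 00:01 UTC (Jan 22).
Phoenix is UTC−7:00, so local arrival = 00:01 − 7:00 = 17:01 on Jan 21.

17:01 on January 21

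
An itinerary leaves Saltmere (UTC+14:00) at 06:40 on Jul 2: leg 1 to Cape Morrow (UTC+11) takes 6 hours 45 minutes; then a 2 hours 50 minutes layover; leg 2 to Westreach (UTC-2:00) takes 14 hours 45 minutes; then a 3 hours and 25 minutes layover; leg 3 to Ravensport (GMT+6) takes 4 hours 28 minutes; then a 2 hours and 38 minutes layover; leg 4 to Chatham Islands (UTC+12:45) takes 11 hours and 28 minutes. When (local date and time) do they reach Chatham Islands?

03:44 on July 4

Convert departure to UTC: 06:40 − 14:00 = 16:40 UTC on Jul 1.
Add 6 hours 45 minutes leg 1 → 23:25 UTC.
Add 2 hours 50 minutes layover in Cape Morrow → 02:15 UTC (Jul 2).
Add 14 hours and 45 minutes leg 2 → 17:00 UTC.
Add 3 hours and 25 minutes layover in Westreach → 20:25 UTC.
Add 4 hours and 28 minutes leg 3 → 00:53 UTC (Jul 3).
Add 2 hours and 38 minutes layover in Ravensport → 03:31 UTC.
Add 11 hours and 28 minutes leg 4 → 14:59 UTC.
Chatham Islands is UTC+12:45, so local arrival = 14:59 + 12:45 = 03:44 on Jul 4.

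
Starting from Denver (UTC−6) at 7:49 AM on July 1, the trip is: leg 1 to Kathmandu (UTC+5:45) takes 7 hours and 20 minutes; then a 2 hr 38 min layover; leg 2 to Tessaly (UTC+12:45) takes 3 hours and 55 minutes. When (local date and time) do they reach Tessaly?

Convert departure to UTC: 7:49 AM + 6:00 = 1:49 PM UTC on Jul 1.
Add 7 hours and 20 minutes leg 1 → 9:09 PM UTC.
Add 2 hours and 38 minutes layover in Kathmandu → 11:47 PM UTC.
Add 3 hours 55 minutes leg 2 → 3:42 AM UTC (Jul 2).
Tessaly is UTC+12:45, so local arrival = 3:42 AM + 12:45 = 4:27 PM on Jul 2.

4:27 PM on July 2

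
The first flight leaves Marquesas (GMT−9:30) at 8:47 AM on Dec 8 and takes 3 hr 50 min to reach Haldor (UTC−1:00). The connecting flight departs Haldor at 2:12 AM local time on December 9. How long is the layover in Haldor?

5 hours 5 minutes

Convert departure to UTC: 8:47 AM + 9:30 = 6:17 PM UTC on Dec 8.
Add 3 hours and 50 minutes flight time → 10:07 PM UTC.
Haldor is UTC−1:00, so local arrival = 10:07 PM − 1:00 = 9:07 PM on Dec 8.
Layover = 2:12 AM − 9:07 PM (+1 day) = 5 hours 5 minutes.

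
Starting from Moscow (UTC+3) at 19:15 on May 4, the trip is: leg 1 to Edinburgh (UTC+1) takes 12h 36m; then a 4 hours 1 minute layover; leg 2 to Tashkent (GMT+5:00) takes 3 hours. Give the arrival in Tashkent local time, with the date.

Convert departure to UTC: 19:15 − 3:00 = 16:15 UTC on May 4.
Add 12 hours and 36 minutes leg 1 → 04:51 UTC (May 5).
Add 4 hours 1 minute layover in Edinburgh → 08:52 UTC.
Add 3 hours leg 2 → 11:52 UTC.
Tashkent is UTC+5:00, so local arrival = 11:52 + 5:00 = 16:52 on May 5.

16:52 on May 5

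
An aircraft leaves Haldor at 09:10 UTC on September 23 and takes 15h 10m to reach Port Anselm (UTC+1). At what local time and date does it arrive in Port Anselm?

Departure is given in UTC: 09:10 on Sep 23.
Add 15 hours 10 minutes → 00:20 UTC (Sep 24).
Port Anselm is UTC+1:00: 00:20 + 1:00 = 01:20 on Sep 24.

01:20 on September 24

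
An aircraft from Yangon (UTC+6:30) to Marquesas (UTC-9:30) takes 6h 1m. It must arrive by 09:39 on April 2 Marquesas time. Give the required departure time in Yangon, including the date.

19:38 on April 2

Target arrival in UTC: 09:39 + 9:30 = 19:09 on Apr 2.
Subtract 6 hours 1 minute → departure 13:08 UTC on Apr 2.
Yangon is UTC+6:30: 13:08 + 6:30 = 19:38 on Apr 2.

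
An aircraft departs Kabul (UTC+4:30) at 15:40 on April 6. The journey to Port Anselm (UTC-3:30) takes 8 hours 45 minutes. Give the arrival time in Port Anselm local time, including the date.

16:25 on April 6

Convert departure to UTC: 15:40 − 4:30 = 11:10 UTC on Apr 6.
Add 8 hours 45 minutes travel time → 19:55 UTC.
Port Anselm is UTC−3:30, so local arrival = 19:55 − 3:30 = 16:25 on Apr 6.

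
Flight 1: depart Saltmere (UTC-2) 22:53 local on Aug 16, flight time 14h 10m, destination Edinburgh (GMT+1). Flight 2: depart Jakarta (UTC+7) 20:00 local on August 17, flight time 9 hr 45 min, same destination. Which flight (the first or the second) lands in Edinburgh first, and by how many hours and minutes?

Flight 1 in UTC: 22:53 + 2:00 = 00:53 on Aug 17.
+14 hours and 10 minutes → arrive 15:03 UTC on Aug 17.
Flight 2 in UTC: 20:00 − 7:00 = 13:00 on Aug 17.
+9 hours 45 minutes → arrive 22:45 UTC on Aug 17.
Flight 1 lands earlier by 7 hours 42 minutes.

the first, by 7 hours 42 minutes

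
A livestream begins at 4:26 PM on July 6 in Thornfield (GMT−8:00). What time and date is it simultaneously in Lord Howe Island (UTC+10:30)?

10:56 AM on July 7

In UTC: 4:26 PM + 8:00 = 12:26 AM on Jul 7.
Lord Howe Island is UTC+10:30: 12:26 AM + 10:30 = 10:56 AM on Jul 7.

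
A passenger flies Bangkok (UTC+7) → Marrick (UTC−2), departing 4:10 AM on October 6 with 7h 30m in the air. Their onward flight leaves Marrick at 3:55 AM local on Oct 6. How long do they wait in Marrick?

Convert departure to UTC: 4:10 AM − 7:00 = 9:10 PM UTC on Oct 5.
Add 7 hours and 30 minutes flight time → 4:40 AM UTC (Oct 6).
Marrick is UTC−2:00, so local arrival = 4:40 AM − 2:00 = 2:40 AM on Oct 6.
Layover = 3:55 AM − 2:40 AM = 1 hour 15 minutes.

1 hour 15 minutes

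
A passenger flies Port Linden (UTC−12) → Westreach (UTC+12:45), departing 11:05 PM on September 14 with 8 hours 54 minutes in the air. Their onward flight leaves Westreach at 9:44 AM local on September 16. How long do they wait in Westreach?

1 hour

Convert departure to UTC: 11:05 PM + 12:00 = 11:05 AM UTC on Sep 15.
Add 8 hours and 54 minutes flight time → 7:59 PM UTC.
Westreach is UTC+12:45, so local arrival = 7:59 PM + 12:45 = 8:44 AM on Sep 16.
Layover = 9:44 AM − 8:44 AM = 1 hour.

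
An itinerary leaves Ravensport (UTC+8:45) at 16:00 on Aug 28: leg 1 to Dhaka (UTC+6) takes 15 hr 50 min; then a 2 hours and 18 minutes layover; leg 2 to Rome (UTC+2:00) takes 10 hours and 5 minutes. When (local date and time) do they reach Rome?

Convert departure to UTC: 16:00 − 8:45 = 07:15 UTC on Aug 28.
Add 15 hours and 50 minutes leg 1 → 23:05 UTC.
Add 2 hours and 18 minutes layover in Dhaka → 01:23 UTC (Aug 29).
Add 10 hours 5 minutes leg 2 → 11:28 UTC.
Rome is UTC+2:00, so local arrival = 11:28 + 2:00 = 13:28 on Aug 29.

13:28 on Aug 29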